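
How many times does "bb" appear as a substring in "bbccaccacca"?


Searching for "bb" in "bbccaccacca"
Scanning each position:
  Position 0: "bb" => MATCH
  Position 1: "bc" => no
  Position 2: "cc" => no
  Position 3: "ca" => no
  Position 4: "ac" => no
  Position 5: "cc" => no
  Position 6: "ca" => no
  Position 7: "ac" => no
  Position 8: "cc" => no
  Position 9: "ca" => no
Total occurrences: 1

1


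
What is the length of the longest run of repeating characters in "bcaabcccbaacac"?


Input: "bcaabcccbaacac"
Scanning for longest run:
  Position 1 ('c'): new char, reset run to 1
  Position 2 ('a'): new char, reset run to 1
  Position 3 ('a'): continues run of 'a', length=2
  Position 4 ('b'): new char, reset run to 1
  Position 5 ('c'): new char, reset run to 1
  Position 6 ('c'): continues run of 'c', length=2
  Position 7 ('c'): continues run of 'c', length=3
  Position 8 ('b'): new char, reset run to 1
  Position 9 ('a'): new char, reset run to 1
  Position 10 ('a'): continues run of 'a', length=2
  Position 11 ('c'): new char, reset run to 1
  Position 12 ('a'): new char, reset run to 1
  Position 13 ('c'): new char, reset run to 1
Longest run: 'c' with length 3

3


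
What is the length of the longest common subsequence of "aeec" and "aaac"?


LCS of "aeec" and "aaac"
DP table:
           a    a    a    c
      0    0    0    0    0
  a   0    1    1    1    1
  e   0    1    1    1    1
  e   0    1    1    1    1
  c   0    1    1    1    2
LCS length = dp[4][4] = 2

2


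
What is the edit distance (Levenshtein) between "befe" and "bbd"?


Computing edit distance: "befe" -> "bbd"
DP table:
           b    b    d
      0    1    2    3
  b   1    0    1    2
  e   2    1    1    2
  f   3    2    2    2
  e   4    3    3    3
Edit distance = dp[4][3] = 3

3


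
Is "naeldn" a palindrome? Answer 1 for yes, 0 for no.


Input: naeldn
Reversed: ndlean
  Compare pos 0 ('n') with pos 5 ('n'): match
  Compare pos 1 ('a') with pos 4 ('d'): MISMATCH
  Compare pos 2 ('e') with pos 3 ('l'): MISMATCH
Result: not a palindrome

0


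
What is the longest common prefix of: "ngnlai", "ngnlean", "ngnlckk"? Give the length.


Words: ngnlai, ngnlean, ngnlckk
  Position 0: all 'n' => match
  Position 1: all 'g' => match
  Position 2: all 'n' => match
  Position 3: all 'l' => match
  Position 4: ('a', 'e', 'c') => mismatch, stop
LCP = "ngnl" (length 4)

4


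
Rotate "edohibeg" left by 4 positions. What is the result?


Input: "edohibeg", rotate left by 4
First 4 characters: "edoh"
Remaining characters: "ibeg"
Concatenate remaining + first: "ibeg" + "edoh" = "ibegedoh"

ibegedoh


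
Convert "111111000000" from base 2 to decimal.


Input: "111111000000" in base 2
Positional expansion:
  Digit '1' (value 1) x 2^11 = 2048
  Digit '1' (value 1) x 2^10 = 1024
  Digit '1' (value 1) x 2^9 = 512
  Digit '1' (value 1) x 2^8 = 256
  Digit '1' (value 1) x 2^7 = 128
  Digit '1' (value 1) x 2^6 = 64
  Digit '0' (value 0) x 2^5 = 0
  Digit '0' (value 0) x 2^4 = 0
  Digit '0' (value 0) x 2^3 = 0
  Digit '0' (value 0) x 2^2 = 0
  Digit '0' (value 0) x 2^1 = 0
  Digit '0' (value 0) x 2^0 = 0
Sum = 4032

4032


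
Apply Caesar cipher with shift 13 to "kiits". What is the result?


Caesar cipher: shift "kiits" by 13
  'k' (pos 10) + 13 = pos 23 = 'x'
  'i' (pos 8) + 13 = pos 21 = 'v'
  'i' (pos 8) + 13 = pos 21 = 'v'
  't' (pos 19) + 13 = pos 6 = 'g'
  's' (pos 18) + 13 = pos 5 = 'f'
Result: xvvgf

xvvgf


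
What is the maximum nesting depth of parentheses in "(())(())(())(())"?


Input: "(())(())(())(())"
Tracking depth:
  Position 0 '(': depth becomes 1
  Position 1 '(': depth becomes 2
  Position 2 ')': depth becomes 1
  Position 3 ')': depth becomes 0
  Position 4 '(': depth becomes 1
  Position 5 '(': depth becomes 2
  Position 6 ')': depth becomes 1
  Position 7 ')': depth becomes 0
  Position 8 '(': depth becomes 1
  Position 9 '(': depth becomes 2
  Position 10 ')': depth becomes 1
  Position 11 ')': depth becomes 0
  Position 12 '(': depth becomes 1
  Position 13 '(': depth becomes 2
  Position 14 ')': depth becomes 1
  Position 15 ')': depth becomes 0
Maximum depth reached: 2

2


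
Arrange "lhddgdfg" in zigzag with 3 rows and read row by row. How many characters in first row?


Zigzag "lhddgdfg" into 3 rows:
Placing characters:
  'l' => row 0
  'h' => row 1
  'd' => row 2
  'd' => row 1
  'g' => row 0
  'd' => row 1
  'f' => row 2
  'g' => row 1
Rows:
  Row 0: "lg"
  Row 1: "hddg"
  Row 2: "df"
First row length: 2

2


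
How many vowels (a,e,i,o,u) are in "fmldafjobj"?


Input: fmldafjobj
Checking each character:
  'f' at position 0: consonant
  'm' at position 1: consonant
  'l' at position 2: consonant
  'd' at position 3: consonant
  'a' at position 4: vowel (running total: 1)
  'f' at position 5: consonant
  'j' at position 6: consonant
  'o' at position 7: vowel (running total: 2)
  'b' at position 8: consonant
  'j' at position 9: consonant
Total vowels: 2

2


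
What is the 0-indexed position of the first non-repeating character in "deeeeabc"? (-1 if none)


Input: deeeeabc
Character frequencies:
  'a': 1
  'b': 1
  'c': 1
  'd': 1
  'e': 4
Scanning left to right for freq == 1:
  Position 0 ('d'): unique! => answer = 0

0


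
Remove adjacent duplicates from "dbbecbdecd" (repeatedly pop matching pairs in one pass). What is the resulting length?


Input: dbbecbdecd
Stack-based adjacent duplicate removal:
  Read 'd': push. Stack: d
  Read 'b': push. Stack: db
  Read 'b': matches stack top 'b' => pop. Stack: d
  Read 'e': push. Stack: de
  Read 'c': push. Stack: dec
  Read 'b': push. Stack: decb
  Read 'd': push. Stack: decbd
  Read 'e': push. Stack: decbde
  Read 'c': push. Stack: decbdec
  Read 'd': push. Stack: decbdecd
Final stack: "decbdecd" (length 8)

8


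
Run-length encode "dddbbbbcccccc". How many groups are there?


Input: dddbbbbcccccc
Scanning for consecutive runs:
  Group 1: 'd' x 3 (positions 0-2)
  Group 2: 'b' x 4 (positions 3-6)
  Group 3: 'c' x 6 (positions 7-12)
Total groups: 3

3


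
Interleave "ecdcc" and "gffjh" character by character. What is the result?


Interleaving "ecdcc" and "gffjh":
  Position 0: 'e' from first, 'g' from second => "eg"
  Position 1: 'c' from first, 'f' from second => "cf"
  Position 2: 'd' from first, 'f' from second => "df"
  Position 3: 'c' from first, 'j' from second => "cj"
  Position 4: 'c' from first, 'h' from second => "ch"
Result: egcfdfcjch

egcfdfcjch


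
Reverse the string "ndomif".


Input: ndomif
Reading characters right to left:
  Position 5: 'f'
  Position 4: 'i'
  Position 3: 'm'
  Position 2: 'o'
  Position 1: 'd'
  Position 0: 'n'
Reversed: fimodn

fimodn


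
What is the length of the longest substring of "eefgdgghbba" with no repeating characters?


Input: "eefgdgghbba"
Sliding window (track last position of each char):
  Position 0 ('e'): window [0,0] length 1 -- new best
  Position 1 ('e'): repeat (last at 0), move window start to 1
  Position 1 ('e'): window [1,1] length 1
  Position 2 ('f'): window [1,2] length 2 -- new best
  Position 3 ('g'): window [1,3] length 3 -- new best
  Position 4 ('d'): window [1,4] length 4 -- new best
  Position 5 ('g'): repeat (last at 3), move window start to 4
  Position 5 ('g'): window [4,5] length 2
  Position 6 ('g'): repeat (last at 5), move window start to 6
  Position 6 ('g'): window [6,6] length 1
  Position 7 ('h'): window [6,7] length 2
  Position 8 ('b'): window [6,8] length 3
  Position 9 ('b'): repeat (last at 8), move window start to 9
  Position 9 ('b'): window [9,9] length 1
  Position 10 ('a'): window [9,10] length 2
Longest substring with no repeats: "efgd" with length 4

4


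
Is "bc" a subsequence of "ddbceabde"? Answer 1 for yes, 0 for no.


Check if "bc" is a subsequence of "ddbceabde"
Greedy scan:
  Position 0 ('d'): no match needed
  Position 1 ('d'): no match needed
  Position 2 ('b'): matches sub[0] = 'b'
  Position 3 ('c'): matches sub[1] = 'c'
  Position 4 ('e'): no match needed
  Position 5 ('a'): no match needed
  Position 6 ('b'): no match needed
  Position 7 ('d'): no match needed
  Position 8 ('e'): no match needed
All 2 characters matched => is a subsequence

1


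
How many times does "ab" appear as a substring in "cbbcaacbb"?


Searching for "ab" in "cbbcaacbb"
Scanning each position:
  Position 0: "cb" => no
  Position 1: "bb" => no
  Position 2: "bc" => no
  Position 3: "ca" => no
  Position 4: "aa" => no
  Position 5: "ac" => no
  Position 6: "cb" => no
  Position 7: "bb" => no
Total occurrences: 0

0


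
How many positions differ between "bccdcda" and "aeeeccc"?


Comparing "bccdcda" and "aeeeccc" position by position:
  Position 0: 'b' vs 'a' => DIFFER
  Position 1: 'c' vs 'e' => DIFFER
  Position 2: 'c' vs 'e' => DIFFER
  Position 3: 'd' vs 'e' => DIFFER
  Position 4: 'c' vs 'c' => same
  Position 5: 'd' vs 'c' => DIFFER
  Position 6: 'a' vs 'c' => DIFFER
Positions that differ: 6

6


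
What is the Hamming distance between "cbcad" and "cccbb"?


Comparing "cbcad" and "cccbb" position by position:
  Position 0: 'c' vs 'c' => same
  Position 1: 'b' vs 'c' => differ
  Position 2: 'c' vs 'c' => same
  Position 3: 'a' vs 'b' => differ
  Position 4: 'd' vs 'b' => differ
Total differences (Hamming distance): 3

3


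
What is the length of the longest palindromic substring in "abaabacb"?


Input: "abaabacb"
Checking substrings for palindromes:
  [0:6] "abaaba" (len 6) => palindrome
  [1:5] "baab" (len 4) => palindrome
  [0:3] "aba" (len 3) => palindrome
  [3:6] "aba" (len 3) => palindrome
  [2:4] "aa" (len 2) => palindrome
Longest palindromic substring: "abaaba" with length 6

6


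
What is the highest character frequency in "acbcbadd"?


Input: acbcbadd
Character counts:
  'a': 2
  'b': 2
  'c': 2
  'd': 2
Maximum frequency: 2

2


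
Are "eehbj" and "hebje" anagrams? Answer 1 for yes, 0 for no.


Strings: "eehbj", "hebje"
Sorted first:  beehj
Sorted second: beehj
Sorted forms match => anagrams

1


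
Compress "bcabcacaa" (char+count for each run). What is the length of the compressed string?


Input: bcabcacaa
Runs:
  'b' x 1 => "b1"
  'c' x 1 => "c1"
  'a' x 1 => "a1"
  'b' x 1 => "b1"
  'c' x 1 => "c1"
  'a' x 1 => "a1"
  'c' x 1 => "c1"
  'a' x 2 => "a2"
Compressed: "b1c1a1b1c1a1c1a2"
Compressed length: 16

16


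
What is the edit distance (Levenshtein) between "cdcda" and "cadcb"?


Computing edit distance: "cdcda" -> "cadcb"
DP table:
           c    a    d    c    b
      0    1    2    3    4    5
  c   1    0    1    2    3    4
  d   2    1    1    1    2    3
  c   3    2    2    2    1    2
  d   4    3    3    2    2    2
  a   5    4    3    3    3    3
Edit distance = dp[5][5] = 3

3


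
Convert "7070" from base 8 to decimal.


Input: "7070" in base 8
Positional expansion:
  Digit '7' (value 7) x 8^3 = 3584
  Digit '0' (value 0) x 8^2 = 0
  Digit '7' (value 7) x 8^1 = 56
  Digit '0' (value 0) x 8^0 = 0
Sum = 3640

3640


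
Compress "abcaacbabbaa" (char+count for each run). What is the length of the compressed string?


Input: abcaacbabbaa
Runs:
  'a' x 1 => "a1"
  'b' x 1 => "b1"
  'c' x 1 => "c1"
  'a' x 2 => "a2"
  'c' x 1 => "c1"
  'b' x 1 => "b1"
  'a' x 1 => "a1"
  'b' x 2 => "b2"
  'a' x 2 => "a2"
Compressed: "a1b1c1a2c1b1a1b2a2"
Compressed length: 18

18


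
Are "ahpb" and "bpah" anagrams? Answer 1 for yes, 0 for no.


Strings: "ahpb", "bpah"
Sorted first:  abhp
Sorted second: abhp
Sorted forms match => anagrams

1


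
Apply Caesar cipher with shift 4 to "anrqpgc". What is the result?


Caesar cipher: shift "anrqpgc" by 4
  'a' (pos 0) + 4 = pos 4 = 'e'
  'n' (pos 13) + 4 = pos 17 = 'r'
  'r' (pos 17) + 4 = pos 21 = 'v'
  'q' (pos 16) + 4 = pos 20 = 'u'
  'p' (pos 15) + 4 = pos 19 = 't'
  'g' (pos 6) + 4 = pos 10 = 'k'
  'c' (pos 2) + 4 = pos 6 = 'g'
Result: ervutkg

ervutkg


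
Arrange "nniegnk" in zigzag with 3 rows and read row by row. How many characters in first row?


Zigzag "nniegnk" into 3 rows:
Placing characters:
  'n' => row 0
  'n' => row 1
  'i' => row 2
  'e' => row 1
  'g' => row 0
  'n' => row 1
  'k' => row 2
Rows:
  Row 0: "ng"
  Row 1: "nen"
  Row 2: "ik"
First row length: 2

2


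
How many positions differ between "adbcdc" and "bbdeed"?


Comparing "adbcdc" and "bbdeed" position by position:
  Position 0: 'a' vs 'b' => DIFFER
  Position 1: 'd' vs 'b' => DIFFER
  Position 2: 'b' vs 'd' => DIFFER
  Position 3: 'c' vs 'e' => DIFFER
  Position 4: 'd' vs 'e' => DIFFER
  Position 5: 'c' vs 'd' => DIFFER
Positions that differ: 6

6


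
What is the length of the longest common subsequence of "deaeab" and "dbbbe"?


LCS of "deaeab" and "dbbbe"
DP table:
           d    b    b    b    e
      0    0    0    0    0    0
  d   0    1    1    1    1    1
  e   0    1    1    1    1    2
  a   0    1    1    1    1    2
  e   0    1    1    1    1    2
  a   0    1    1    1    1    2
  b   0    1    2    2    2    2
LCS length = dp[6][5] = 2

2


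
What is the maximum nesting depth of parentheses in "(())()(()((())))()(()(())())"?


Input: "(())()(()((())))()(()(())())"
Tracking depth:
  Position 0 '(': depth becomes 1
  Position 1 '(': depth becomes 2
  Position 2 ')': depth becomes 1
  Position 3 ')': depth becomes 0
  Position 4 '(': depth becomes 1
  Position 5 ')': depth becomes 0
  Position 6 '(': depth becomes 1
  Position 7 '(': depth becomes 2
  Position 8 ')': depth becomes 1
  Position 9 '(': depth becomes 2
  Position 10 '(': depth becomes 3
  Position 11 '(': depth becomes 4
  Position 12 ')': depth becomes 3
  Position 13 ')': depth becomes 2
  Position 14 ')': depth becomes 1
  Position 15 ')': depth becomes 0
  Position 16 '(': depth becomes 1
  Position 17 ')': depth becomes 0
  Position 18 '(': depth becomes 1
  Position 19 '(': depth becomes 2
  Position 20 ')': depth becomes 1
  Position 21 '(': depth becomes 2
  Position 22 '(': depth becomes 3
  Position 23 ')': depth becomes 2
  Position 24 ')': depth becomes 1
  Position 25 '(': depth becomes 2
  Position 26 ')': depth becomes 1
  Position 27 ')': depth becomes 0
Maximum depth reached: 4

4


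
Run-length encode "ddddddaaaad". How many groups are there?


Input: ddddddaaaad
Scanning for consecutive runs:
  Group 1: 'd' x 6 (positions 0-5)
  Group 2: 'a' x 4 (positions 6-9)
  Group 3: 'd' x 1 (positions 10-10)
Total groups: 3

3


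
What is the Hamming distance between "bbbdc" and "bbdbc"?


Comparing "bbbdc" and "bbdbc" position by position:
  Position 0: 'b' vs 'b' => same
  Position 1: 'b' vs 'b' => same
  Position 2: 'b' vs 'd' => differ
  Position 3: 'd' vs 'b' => differ
  Position 4: 'c' vs 'c' => same
Total differences (Hamming distance): 2

2


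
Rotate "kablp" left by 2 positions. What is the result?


Input: "kablp", rotate left by 2
First 2 characters: "ka"
Remaining characters: "blp"
Concatenate remaining + first: "blp" + "ka" = "blpka"

blpka


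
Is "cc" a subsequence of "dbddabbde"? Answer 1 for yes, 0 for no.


Check if "cc" is a subsequence of "dbddabbde"
Greedy scan:
  Position 0 ('d'): no match needed
  Position 1 ('b'): no match needed
  Position 2 ('d'): no match needed
  Position 3 ('d'): no match needed
  Position 4 ('a'): no match needed
  Position 5 ('b'): no match needed
  Position 6 ('b'): no match needed
  Position 7 ('d'): no match needed
  Position 8 ('e'): no match needed
Only matched 0/2 characters => not a subsequence

0


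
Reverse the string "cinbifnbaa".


Input: cinbifnbaa
Reading characters right to left:
  Position 9: 'a'
  Position 8: 'a'
  Position 7: 'b'
  Position 6: 'n'
  Position 5: 'f'
  Position 4: 'i'
  Position 3: 'b'
  Position 2: 'n'
  Position 1: 'i'
  Position 0: 'c'
Reversed: aabnfibnic

aabnfibnic


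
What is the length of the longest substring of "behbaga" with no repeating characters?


Input: "behbaga"
Sliding window (track last position of each char):
  Position 0 ('b'): window [0,0] length 1 -- new best
  Position 1 ('e'): window [0,1] length 2 -- new best
  Position 2 ('h'): window [0,2] length 3 -- new best
  Position 3 ('b'): repeat (last at 0), move window start to 1
  Position 3 ('b'): window [1,3] length 3
  Position 4 ('a'): window [1,4] length 4 -- new best
  Position 5 ('g'): window [1,5] length 5 -- new best
  Position 6 ('a'): repeat (last at 4), move window start to 5
  Position 6 ('a'): window [5,6] length 2
Longest substring with no repeats: "ehbag" with length 5

5


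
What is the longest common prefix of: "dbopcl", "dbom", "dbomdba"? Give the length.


Words: dbopcl, dbom, dbomdba
  Position 0: all 'd' => match
  Position 1: all 'b' => match
  Position 2: all 'o' => match
  Position 3: ('p', 'm', 'm') => mismatch, stop
LCP = "dbo" (length 3)

3


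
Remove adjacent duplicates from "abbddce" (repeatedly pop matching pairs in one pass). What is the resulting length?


Input: abbddce
Stack-based adjacent duplicate removal:
  Read 'a': push. Stack: a
  Read 'b': push. Stack: ab
  Read 'b': matches stack top 'b' => pop. Stack: a
  Read 'd': push. Stack: ad
  Read 'd': matches stack top 'd' => pop. Stack: a
  Read 'c': push. Stack: ac
  Read 'e': push. Stack: ace
Final stack: "ace" (length 3)

3


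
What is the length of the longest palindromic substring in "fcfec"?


Input: "fcfec"
Checking substrings for palindromes:
  [0:3] "fcf" (len 3) => palindrome
Longest palindromic substring: "fcf" with length 3

3


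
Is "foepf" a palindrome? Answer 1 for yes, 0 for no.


Input: foepf
Reversed: fpeof
  Compare pos 0 ('f') with pos 4 ('f'): match
  Compare pos 1 ('o') with pos 3 ('p'): MISMATCH
Result: not a palindrome

0


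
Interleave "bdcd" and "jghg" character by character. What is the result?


Interleaving "bdcd" and "jghg":
  Position 0: 'b' from first, 'j' from second => "bj"
  Position 1: 'd' from first, 'g' from second => "dg"
  Position 2: 'c' from first, 'h' from second => "ch"
  Position 3: 'd' from first, 'g' from second => "dg"
Result: bjdgchdg

bjdgchdg


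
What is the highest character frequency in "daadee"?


Input: daadee
Character counts:
  'a': 2
  'd': 2
  'e': 2
Maximum frequency: 2

2


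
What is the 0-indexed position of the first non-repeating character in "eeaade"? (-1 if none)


Input: eeaade
Character frequencies:
  'a': 2
  'd': 1
  'e': 3
Scanning left to right for freq == 1:
  Position 0 ('e'): freq=3, skip
  Position 1 ('e'): freq=3, skip
  Position 2 ('a'): freq=2, skip
  Position 3 ('a'): freq=2, skip
  Position 4 ('d'): unique! => answer = 4

4


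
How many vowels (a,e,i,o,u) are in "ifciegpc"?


Input: ifciegpc
Checking each character:
  'i' at position 0: vowel (running total: 1)
  'f' at position 1: consonant
  'c' at position 2: consonant
  'i' at position 3: vowel (running total: 2)
  'e' at position 4: vowel (running total: 3)
  'g' at position 5: consonant
  'p' at position 6: consonant
  'c' at position 7: consonant
Total vowels: 3

3


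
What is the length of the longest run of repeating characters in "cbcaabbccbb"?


Input: "cbcaabbccbb"
Scanning for longest run:
  Position 1 ('b'): new char, reset run to 1
  Position 2 ('c'): new char, reset run to 1
  Position 3 ('a'): new char, reset run to 1
  Position 4 ('a'): continues run of 'a', length=2
  Position 5 ('b'): new char, reset run to 1
  Position 6 ('b'): continues run of 'b', length=2
  Position 7 ('c'): new char, reset run to 1
  Position 8 ('c'): continues run of 'c', length=2
  Position 9 ('b'): new char, reset run to 1
  Position 10 ('b'): continues run of 'b', length=2
Longest run: 'a' with length 2

2


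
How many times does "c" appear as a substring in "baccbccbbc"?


Searching for "c" in "baccbccbbc"
Scanning each position:
  Position 0: "b" => no
  Position 1: "a" => no
  Position 2: "c" => MATCH
  Position 3: "c" => MATCH
  Position 4: "b" => no
  Position 5: "c" => MATCH
  Position 6: "c" => MATCH
  Position 7: "b" => no
  Position 8: "b" => no
  Position 9: "c" => MATCH
Total occurrences: 5

5


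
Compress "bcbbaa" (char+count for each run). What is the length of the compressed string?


Input: bcbbaa
Runs:
  'b' x 1 => "b1"
  'c' x 1 => "c1"
  'b' x 2 => "b2"
  'a' x 2 => "a2"
Compressed: "b1c1b2a2"
Compressed length: 8

8


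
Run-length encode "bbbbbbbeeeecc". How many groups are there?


Input: bbbbbbbeeeecc
Scanning for consecutive runs:
  Group 1: 'b' x 7 (positions 0-6)
  Group 2: 'e' x 4 (positions 7-10)
  Group 3: 'c' x 2 (positions 11-12)
Total groups: 3

3


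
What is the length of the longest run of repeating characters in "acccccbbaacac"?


Input: "acccccbbaacac"
Scanning for longest run:
  Position 1 ('c'): new char, reset run to 1
  Position 2 ('c'): continues run of 'c', length=2
  Position 3 ('c'): continues run of 'c', length=3
  Position 4 ('c'): continues run of 'c', length=4
  Position 5 ('c'): continues run of 'c', length=5
  Position 6 ('b'): new char, reset run to 1
  Position 7 ('b'): continues run of 'b', length=2
  Position 8 ('a'): new char, reset run to 1
  Position 9 ('a'): continues run of 'a', length=2
  Position 10 ('c'): new char, reset run to 1
  Position 11 ('a'): new char, reset run to 1
  Position 12 ('c'): new char, reset run to 1
Longest run: 'c' with length 5

5


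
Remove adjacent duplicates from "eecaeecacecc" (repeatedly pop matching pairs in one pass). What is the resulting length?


Input: eecaeecacecc
Stack-based adjacent duplicate removal:
  Read 'e': push. Stack: e
  Read 'e': matches stack top 'e' => pop. Stack: (empty)
  Read 'c': push. Stack: c
  Read 'a': push. Stack: ca
  Read 'e': push. Stack: cae
  Read 'e': matches stack top 'e' => pop. Stack: ca
  Read 'c': push. Stack: cac
  Read 'a': push. Stack: caca
  Read 'c': push. Stack: cacac
  Read 'e': push. Stack: cacace
  Read 'c': push. Stack: cacacec
  Read 'c': matches stack top 'c' => pop. Stack: cacace
Final stack: "cacace" (length 6)

6


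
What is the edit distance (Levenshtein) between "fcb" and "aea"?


Computing edit distance: "fcb" -> "aea"
DP table:
           a    e    a
      0    1    2    3
  f   1    1    2    3
  c   2    2    2    3
  b   3    3    3    3
Edit distance = dp[3][3] = 3

3


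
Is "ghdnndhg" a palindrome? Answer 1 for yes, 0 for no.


Input: ghdnndhg
Reversed: ghdnndhg
  Compare pos 0 ('g') with pos 7 ('g'): match
  Compare pos 1 ('h') with pos 6 ('h'): match
  Compare pos 2 ('d') with pos 5 ('d'): match
  Compare pos 3 ('n') with pos 4 ('n'): match
Result: palindrome

1


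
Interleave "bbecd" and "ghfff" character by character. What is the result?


Interleaving "bbecd" and "ghfff":
  Position 0: 'b' from first, 'g' from second => "bg"
  Position 1: 'b' from first, 'h' from second => "bh"
  Position 2: 'e' from first, 'f' from second => "ef"
  Position 3: 'c' from first, 'f' from second => "cf"
  Position 4: 'd' from first, 'f' from second => "df"
Result: bgbhefcfdf

bgbhefcfdf


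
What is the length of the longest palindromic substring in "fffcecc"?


Input: "fffcecc"
Checking substrings for palindromes:
  [0:3] "fff" (len 3) => palindrome
  [3:6] "cec" (len 3) => palindrome
  [0:2] "ff" (len 2) => palindrome
  [1:3] "ff" (len 2) => palindrome
  [5:7] "cc" (len 2) => palindrome
Longest palindromic substring: "fff" with length 3

3


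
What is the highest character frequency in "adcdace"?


Input: adcdace
Character counts:
  'a': 2
  'c': 2
  'd': 2
  'e': 1
Maximum frequency: 2

2


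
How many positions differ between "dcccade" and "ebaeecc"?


Comparing "dcccade" and "ebaeecc" position by position:
  Position 0: 'd' vs 'e' => DIFFER
  Position 1: 'c' vs 'b' => DIFFER
  Position 2: 'c' vs 'a' => DIFFER
  Position 3: 'c' vs 'e' => DIFFER
  Position 4: 'a' vs 'e' => DIFFER
  Position 5: 'd' vs 'c' => DIFFER
  Position 6: 'e' vs 'c' => DIFFER
Positions that differ: 7

7


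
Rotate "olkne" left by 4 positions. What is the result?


Input: "olkne", rotate left by 4
First 4 characters: "olkn"
Remaining characters: "e"
Concatenate remaining + first: "e" + "olkn" = "eolkn"

eolkn


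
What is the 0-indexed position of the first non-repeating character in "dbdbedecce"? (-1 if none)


Input: dbdbedecce
Character frequencies:
  'b': 2
  'c': 2
  'd': 3
  'e': 3
Scanning left to right for freq == 1:
  Position 0 ('d'): freq=3, skip
  Position 1 ('b'): freq=2, skip
  Position 2 ('d'): freq=3, skip
  Position 3 ('b'): freq=2, skip
  Position 4 ('e'): freq=3, skip
  Position 5 ('d'): freq=3, skip
  Position 6 ('e'): freq=3, skip
  Position 7 ('c'): freq=2, skip
  Position 8 ('c'): freq=2, skip
  Position 9 ('e'): freq=3, skip
  No unique character found => answer = -1

-1


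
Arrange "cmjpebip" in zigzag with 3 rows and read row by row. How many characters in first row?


Zigzag "cmjpebip" into 3 rows:
Placing characters:
  'c' => row 0
  'm' => row 1
  'j' => row 2
  'p' => row 1
  'e' => row 0
  'b' => row 1
  'i' => row 2
  'p' => row 1
Rows:
  Row 0: "ce"
  Row 1: "mpbp"
  Row 2: "ji"
First row length: 2

2


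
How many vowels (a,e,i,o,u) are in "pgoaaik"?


Input: pgoaaik
Checking each character:
  'p' at position 0: consonant
  'g' at position 1: consonant
  'o' at position 2: vowel (running total: 1)
  'a' at position 3: vowel (running total: 2)
  'a' at position 4: vowel (running total: 3)
  'i' at position 5: vowel (running total: 4)
  'k' at position 6: consonant
Total vowels: 4

4


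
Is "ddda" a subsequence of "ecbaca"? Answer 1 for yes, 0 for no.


Check if "ddda" is a subsequence of "ecbaca"
Greedy scan:
  Position 0 ('e'): no match needed
  Position 1 ('c'): no match needed
  Position 2 ('b'): no match needed
  Position 3 ('a'): no match needed
  Position 4 ('c'): no match needed
  Position 5 ('a'): no match needed
Only matched 0/4 characters => not a subsequence

0


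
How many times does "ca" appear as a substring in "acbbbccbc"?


Searching for "ca" in "acbbbccbc"
Scanning each position:
  Position 0: "ac" => no
  Position 1: "cb" => no
  Position 2: "bb" => no
  Position 3: "bb" => no
  Position 4: "bc" => no
  Position 5: "cc" => no
  Position 6: "cb" => no
  Position 7: "bc" => no
Total occurrences: 0

0


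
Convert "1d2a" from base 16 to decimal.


Input: "1d2a" in base 16
Positional expansion:
  Digit '1' (value 1) x 16^3 = 4096
  Digit 'd' (value 13) x 16^2 = 3328
  Digit '2' (value 2) x 16^1 = 32
  Digit 'a' (value 10) x 16^0 = 10
Sum = 7466

7466


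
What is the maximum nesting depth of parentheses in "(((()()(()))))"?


Input: "(((()()(()))))"
Tracking depth:
  Position 0 '(': depth becomes 1
  Position 1 '(': depth becomes 2
  Position 2 '(': depth becomes 3
  Position 3 '(': depth becomes 4
  Position 4 ')': depth becomes 3
  Position 5 '(': depth becomes 4
  Position 6 ')': depth becomes 3
  Position 7 '(': depth becomes 4
  Position 8 '(': depth becomes 5
  Position 9 ')': depth becomes 4
  Position 10 ')': depth becomes 3
  Position 11 ')': depth becomes 2
  Position 12 ')': depth becomes 1
  Position 13 ')': depth becomes 0
Maximum depth reached: 5

5


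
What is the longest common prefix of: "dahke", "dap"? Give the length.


Words: dahke, dap
  Position 0: all 'd' => match
  Position 1: all 'a' => match
  Position 2: ('h', 'p') => mismatch, stop
LCP = "da" (length 2)

2


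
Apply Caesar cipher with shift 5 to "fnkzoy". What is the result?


Caesar cipher: shift "fnkzoy" by 5
  'f' (pos 5) + 5 = pos 10 = 'k'
  'n' (pos 13) + 5 = pos 18 = 's'
  'k' (pos 10) + 5 = pos 15 = 'p'
  'z' (pos 25) + 5 = pos 4 = 'e'
  'o' (pos 14) + 5 = pos 19 = 't'
  'y' (pos 24) + 5 = pos 3 = 'd'
Result: kspetd

kspetd


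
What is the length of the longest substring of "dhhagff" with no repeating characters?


Input: "dhhagff"
Sliding window (track last position of each char):
  Position 0 ('d'): window [0,0] length 1 -- new best
  Position 1 ('h'): window [0,1] length 2 -- new best
  Position 2 ('h'): repeat (last at 1), move window start to 2
  Position 2 ('h'): window [2,2] length 1
  Position 3 ('a'): window [2,3] length 2
  Position 4 ('g'): window [2,4] length 3 -- new best
  Position 5 ('f'): window [2,5] length 4 -- new best
  Position 6 ('f'): repeat (last at 5), move window start to 6
  Position 6 ('f'): window [6,6] length 1
Longest substring with no repeats: "hagf" with length 4

4


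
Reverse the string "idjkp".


Input: idjkp
Reading characters right to left:
  Position 4: 'p'
  Position 3: 'k'
  Position 2: 'j'
  Position 1: 'd'
  Position 0: 'i'
Reversed: pkjdi

pkjdi


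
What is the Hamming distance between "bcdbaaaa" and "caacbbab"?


Comparing "bcdbaaaa" and "caacbbab" position by position:
  Position 0: 'b' vs 'c' => differ
  Position 1: 'c' vs 'a' => differ
  Position 2: 'd' vs 'a' => differ
  Position 3: 'b' vs 'c' => differ
  Position 4: 'a' vs 'b' => differ
  Position 5: 'a' vs 'b' => differ
  Position 6: 'a' vs 'a' => same
  Position 7: 'a' vs 'b' => differ
Total differences (Hamming distance): 7

7


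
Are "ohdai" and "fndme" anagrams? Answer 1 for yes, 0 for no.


Strings: "ohdai", "fndme"
Sorted first:  adhio
Sorted second: defmn
Differ at position 0: 'a' vs 'd' => not anagrams

0


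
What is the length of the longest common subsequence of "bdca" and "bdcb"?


LCS of "bdca" and "bdcb"
DP table:
           b    d    c    b
      0    0    0    0    0
  b   0    1    1    1    1
  d   0    1    2    2    2
  c   0    1    2    3    3
  a   0    1    2    3    3
LCS length = dp[4][4] = 3

3


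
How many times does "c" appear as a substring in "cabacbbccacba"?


Searching for "c" in "cabacbbccacba"
Scanning each position:
  Position 0: "c" => MATCH
  Position 1: "a" => no
  Position 2: "b" => no
  Position 3: "a" => no
  Position 4: "c" => MATCH
  Position 5: "b" => no
  Position 6: "b" => no
  Position 7: "c" => MATCH
  Position 8: "c" => MATCH
  Position 9: "a" => no
  Position 10: "c" => MATCH
  Position 11: "b" => no
  Position 12: "a" => no
Total occurrences: 5

5


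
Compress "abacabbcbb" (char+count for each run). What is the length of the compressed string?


Input: abacabbcbb
Runs:
  'a' x 1 => "a1"
  'b' x 1 => "b1"
  'a' x 1 => "a1"
  'c' x 1 => "c1"
  'a' x 1 => "a1"
  'b' x 2 => "b2"
  'c' x 1 => "c1"
  'b' x 2 => "b2"
Compressed: "a1b1a1c1a1b2c1b2"
Compressed length: 16

16


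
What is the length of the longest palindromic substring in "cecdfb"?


Input: "cecdfb"
Checking substrings for palindromes:
  [0:3] "cec" (len 3) => palindrome
Longest palindromic substring: "cec" with length 3

3


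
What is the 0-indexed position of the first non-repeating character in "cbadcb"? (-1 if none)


Input: cbadcb
Character frequencies:
  'a': 1
  'b': 2
  'c': 2
  'd': 1
Scanning left to right for freq == 1:
  Position 0 ('c'): freq=2, skip
  Position 1 ('b'): freq=2, skip
  Position 2 ('a'): unique! => answer = 2

2


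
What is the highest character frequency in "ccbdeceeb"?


Input: ccbdeceeb
Character counts:
  'b': 2
  'c': 3
  'd': 1
  'e': 3
Maximum frequency: 3

3


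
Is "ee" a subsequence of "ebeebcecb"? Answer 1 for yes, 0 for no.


Check if "ee" is a subsequence of "ebeebcecb"
Greedy scan:
  Position 0 ('e'): matches sub[0] = 'e'
  Position 1 ('b'): no match needed
  Position 2 ('e'): matches sub[1] = 'e'
  Position 3 ('e'): no match needed
  Position 4 ('b'): no match needed
  Position 5 ('c'): no match needed
  Position 6 ('e'): no match needed
  Position 7 ('c'): no match needed
  Position 8 ('b'): no match needed
All 2 characters matched => is a subsequence

1


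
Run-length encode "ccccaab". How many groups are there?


Input: ccccaab
Scanning for consecutive runs:
  Group 1: 'c' x 4 (positions 0-3)
  Group 2: 'a' x 2 (positions 4-5)
  Group 3: 'b' x 1 (positions 6-6)
Total groups: 3

3


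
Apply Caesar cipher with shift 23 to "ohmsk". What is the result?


Caesar cipher: shift "ohmsk" by 23
  'o' (pos 14) + 23 = pos 11 = 'l'
  'h' (pos 7) + 23 = pos 4 = 'e'
  'm' (pos 12) + 23 = pos 9 = 'j'
  's' (pos 18) + 23 = pos 15 = 'p'
  'k' (pos 10) + 23 = pos 7 = 'h'
Result: lejph

lejph


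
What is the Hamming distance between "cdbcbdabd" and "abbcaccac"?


Comparing "cdbcbdabd" and "abbcaccac" position by position:
  Position 0: 'c' vs 'a' => differ
  Position 1: 'd' vs 'b' => differ
  Position 2: 'b' vs 'b' => same
  Position 3: 'c' vs 'c' => same
  Position 4: 'b' vs 'a' => differ
  Position 5: 'd' vs 'c' => differ
  Position 6: 'a' vs 'c' => differ
  Position 7: 'b' vs 'a' => differ
  Position 8: 'd' vs 'c' => differ
Total differences (Hamming distance): 7

7


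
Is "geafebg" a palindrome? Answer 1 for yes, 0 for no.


Input: geafebg
Reversed: gbefaeg
  Compare pos 0 ('g') with pos 6 ('g'): match
  Compare pos 1 ('e') with pos 5 ('b'): MISMATCH
  Compare pos 2 ('a') with pos 4 ('e'): MISMATCH
Result: not a palindrome

0


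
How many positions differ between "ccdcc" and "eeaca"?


Comparing "ccdcc" and "eeaca" position by position:
  Position 0: 'c' vs 'e' => DIFFER
  Position 1: 'c' vs 'e' => DIFFER
  Position 2: 'd' vs 'a' => DIFFER
  Position 3: 'c' vs 'c' => same
  Position 4: 'c' vs 'a' => DIFFER
Positions that differ: 4

4


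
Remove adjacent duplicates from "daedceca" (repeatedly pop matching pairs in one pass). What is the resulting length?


Input: daedceca
Stack-based adjacent duplicate removal:
  Read 'd': push. Stack: d
  Read 'a': push. Stack: da
  Read 'e': push. Stack: dae
  Read 'd': push. Stack: daed
  Read 'c': push. Stack: daedc
  Read 'e': push. Stack: daedce
  Read 'c': push. Stack: daedcec
  Read 'a': push. Stack: daedceca
Final stack: "daedceca" (length 8)

8


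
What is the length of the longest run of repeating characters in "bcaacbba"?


Input: "bcaacbba"
Scanning for longest run:
  Position 1 ('c'): new char, reset run to 1
  Position 2 ('a'): new char, reset run to 1
  Position 3 ('a'): continues run of 'a', length=2
  Position 4 ('c'): new char, reset run to 1
  Position 5 ('b'): new char, reset run to 1
  Position 6 ('b'): continues run of 'b', length=2
  Position 7 ('a'): new char, reset run to 1
Longest run: 'a' with length 2

2


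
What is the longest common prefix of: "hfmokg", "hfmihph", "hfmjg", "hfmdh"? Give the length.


Words: hfmokg, hfmihph, hfmjg, hfmdh
  Position 0: all 'h' => match
  Position 1: all 'f' => match
  Position 2: all 'm' => match
  Position 3: ('o', 'i', 'j', 'd') => mismatch, stop
LCP = "hfm" (length 3)

3


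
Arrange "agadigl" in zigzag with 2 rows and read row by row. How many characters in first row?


Zigzag "agadigl" into 2 rows:
Placing characters:
  'a' => row 0
  'g' => row 1
  'a' => row 0
  'd' => row 1
  'i' => row 0
  'g' => row 1
  'l' => row 0
Rows:
  Row 0: "aail"
  Row 1: "gdg"
First row length: 4

4


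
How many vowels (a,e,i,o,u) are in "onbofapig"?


Input: onbofapig
Checking each character:
  'o' at position 0: vowel (running total: 1)
  'n' at position 1: consonant
  'b' at position 2: consonant
  'o' at position 3: vowel (running total: 2)
  'f' at position 4: consonant
  'a' at position 5: vowel (running total: 3)
  'p' at position 6: consonant
  'i' at position 7: vowel (running total: 4)
  'g' at position 8: consonant
Total vowels: 4

4


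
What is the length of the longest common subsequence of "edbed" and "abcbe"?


LCS of "edbed" and "abcbe"
DP table:
           a    b    c    b    e
      0    0    0    0    0    0
  e   0    0    0    0    0    1
  d   0    0    0    0    0    1
  b   0    0    1    1    1    1
  e   0    0    1    1    1    2
  d   0    0    1    1    1    2
LCS length = dp[5][5] = 2

2


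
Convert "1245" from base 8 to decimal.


Input: "1245" in base 8
Positional expansion:
  Digit '1' (value 1) x 8^3 = 512
  Digit '2' (value 2) x 8^2 = 128
  Digit '4' (value 4) x 8^1 = 32
  Digit '5' (value 5) x 8^0 = 5
Sum = 677

677


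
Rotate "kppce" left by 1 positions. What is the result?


Input: "kppce", rotate left by 1
First 1 characters: "k"
Remaining characters: "ppce"
Concatenate remaining + first: "ppce" + "k" = "ppcek"

ppcek


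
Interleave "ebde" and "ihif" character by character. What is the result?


Interleaving "ebde" and "ihif":
  Position 0: 'e' from first, 'i' from second => "ei"
  Position 1: 'b' from first, 'h' from second => "bh"
  Position 2: 'd' from first, 'i' from second => "di"
  Position 3: 'e' from first, 'f' from second => "ef"
Result: eibhdief

eibhdief


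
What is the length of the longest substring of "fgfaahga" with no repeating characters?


Input: "fgfaahga"
Sliding window (track last position of each char):
  Position 0 ('f'): window [0,0] length 1 -- new best
  Position 1 ('g'): window [0,1] length 2 -- new best
  Position 2 ('f'): repeat (last at 0), move window start to 1
  Position 2 ('f'): window [1,2] length 2
  Position 3 ('a'): window [1,3] length 3 -- new best
  Position 4 ('a'): repeat (last at 3), move window start to 4
  Position 4 ('a'): window [4,4] length 1
  Position 5 ('h'): window [4,5] length 2
  Position 6 ('g'): window [4,6] length 3
  Position 7 ('a'): repeat (last at 4), move window start to 5
  Position 7 ('a'): window [5,7] length 3
Longest substring with no repeats: "gfa" with length 3

3


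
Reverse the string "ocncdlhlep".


Input: ocncdlhlep
Reading characters right to left:
  Position 9: 'p'
  Position 8: 'e'
  Position 7: 'l'
  Position 6: 'h'
  Position 5: 'l'
  Position 4: 'd'
  Position 3: 'c'
  Position 2: 'n'
  Position 1: 'c'
  Position 0: 'o'
Reversed: pelhldcnco

pelhldcnco


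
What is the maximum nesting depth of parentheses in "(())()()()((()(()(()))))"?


Input: "(())()()()((()(()(()))))"
Tracking depth:
  Position 0 '(': depth becomes 1
  Position 1 '(': depth becomes 2
  Position 2 ')': depth becomes 1
  Position 3 ')': depth becomes 0
  Position 4 '(': depth becomes 1
  Position 5 ')': depth becomes 0
  Position 6 '(': depth becomes 1
  Position 7 ')': depth becomes 0
  Position 8 '(': depth becomes 1
  Position 9 ')': depth becomes 0
  Position 10 '(': depth becomes 1
  Position 11 '(': depth becomes 2
  Position 12 '(': depth becomes 3
  Position 13 ')': depth becomes 2
  Position 14 '(': depth becomes 3
  Position 15 '(': depth becomes 4
  Position 16 ')': depth becomes 3
  Position 17 '(': depth becomes 4
  Position 18 '(': depth becomes 5
  Position 19 ')': depth becomes 4
  Position 20 ')': depth becomes 3
  Position 21 ')': depth becomes 2
  Position 22 ')': depth becomes 1
  Position 23 ')': depth becomes 0
Maximum depth reached: 5

5


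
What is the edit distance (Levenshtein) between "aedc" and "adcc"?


Computing edit distance: "aedc" -> "adcc"
DP table:
           a    d    c    c
      0    1    2    3    4
  a   1    0    1    2    3
  e   2    1    1    2    3
  d   3    2    1    2    3
  c   4    3    2    1    2
Edit distance = dp[4][4] = 2

2


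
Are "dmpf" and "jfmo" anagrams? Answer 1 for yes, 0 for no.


Strings: "dmpf", "jfmo"
Sorted first:  dfmp
Sorted second: fjmo
Differ at position 0: 'd' vs 'f' => not anagrams

0


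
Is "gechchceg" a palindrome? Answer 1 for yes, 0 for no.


Input: gechchceg
Reversed: gechchceg
  Compare pos 0 ('g') with pos 8 ('g'): match
  Compare pos 1 ('e') with pos 7 ('e'): match
  Compare pos 2 ('c') with pos 6 ('c'): match
  Compare pos 3 ('h') with pos 5 ('h'): match
Result: palindrome

1


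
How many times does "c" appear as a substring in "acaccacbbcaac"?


Searching for "c" in "acaccacbbcaac"
Scanning each position:
  Position 0: "a" => no
  Position 1: "c" => MATCH
  Position 2: "a" => no
  Position 3: "c" => MATCH
  Position 4: "c" => MATCH
  Position 5: "a" => no
  Position 6: "c" => MATCH
  Position 7: "b" => no
  Position 8: "b" => no
  Position 9: "c" => MATCH
  Position 10: "a" => no
  Position 11: "a" => no
  Position 12: "c" => MATCH
Total occurrences: 6

6


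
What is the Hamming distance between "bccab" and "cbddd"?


Comparing "bccab" and "cbddd" position by position:
  Position 0: 'b' vs 'c' => differ
  Position 1: 'c' vs 'b' => differ
  Position 2: 'c' vs 'd' => differ
  Position 3: 'a' vs 'd' => differ
  Position 4: 'b' vs 'd' => differ
Total differences (Hamming distance): 5

5
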